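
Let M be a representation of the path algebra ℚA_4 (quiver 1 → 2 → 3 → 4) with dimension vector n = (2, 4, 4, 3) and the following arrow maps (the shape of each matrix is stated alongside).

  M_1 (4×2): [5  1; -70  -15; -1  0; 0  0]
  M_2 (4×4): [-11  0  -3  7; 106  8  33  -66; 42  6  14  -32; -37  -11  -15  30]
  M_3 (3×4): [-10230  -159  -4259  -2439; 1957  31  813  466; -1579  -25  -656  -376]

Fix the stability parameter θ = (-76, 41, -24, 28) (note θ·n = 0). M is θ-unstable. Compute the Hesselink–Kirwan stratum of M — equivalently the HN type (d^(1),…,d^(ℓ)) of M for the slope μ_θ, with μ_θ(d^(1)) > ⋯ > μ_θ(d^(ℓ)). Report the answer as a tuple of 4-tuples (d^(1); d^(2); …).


Interval decomposition of M: I[1,4]^2, I[2,3], I[2,4].
HN type (ℓ=3): μ^(1)=28; μ^(2)=17/2; μ^(3)=-76

((0, 0, 0, 3); (0, 4, 4, 0); (2, 0, 0, 0))


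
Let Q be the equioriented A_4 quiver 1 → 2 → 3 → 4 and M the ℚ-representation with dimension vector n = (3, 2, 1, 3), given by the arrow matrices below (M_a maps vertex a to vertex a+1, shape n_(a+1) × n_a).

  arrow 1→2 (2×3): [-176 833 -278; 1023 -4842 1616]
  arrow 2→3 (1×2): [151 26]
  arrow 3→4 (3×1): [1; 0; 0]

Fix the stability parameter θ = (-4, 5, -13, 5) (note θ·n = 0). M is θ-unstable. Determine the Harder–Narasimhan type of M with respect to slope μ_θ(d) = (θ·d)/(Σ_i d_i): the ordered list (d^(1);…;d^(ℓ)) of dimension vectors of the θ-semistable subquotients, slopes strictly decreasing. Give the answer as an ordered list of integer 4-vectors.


Barcode: M ≅ I[1,1], I[1,2], I[1,4], I[4,4]^2. HN layers by μ_θ (2 steps, strictly decreasing):
  μ^(1)=5; μ^(2)=-4

((0, 1, 0, 3); (3, 1, 1, 0))


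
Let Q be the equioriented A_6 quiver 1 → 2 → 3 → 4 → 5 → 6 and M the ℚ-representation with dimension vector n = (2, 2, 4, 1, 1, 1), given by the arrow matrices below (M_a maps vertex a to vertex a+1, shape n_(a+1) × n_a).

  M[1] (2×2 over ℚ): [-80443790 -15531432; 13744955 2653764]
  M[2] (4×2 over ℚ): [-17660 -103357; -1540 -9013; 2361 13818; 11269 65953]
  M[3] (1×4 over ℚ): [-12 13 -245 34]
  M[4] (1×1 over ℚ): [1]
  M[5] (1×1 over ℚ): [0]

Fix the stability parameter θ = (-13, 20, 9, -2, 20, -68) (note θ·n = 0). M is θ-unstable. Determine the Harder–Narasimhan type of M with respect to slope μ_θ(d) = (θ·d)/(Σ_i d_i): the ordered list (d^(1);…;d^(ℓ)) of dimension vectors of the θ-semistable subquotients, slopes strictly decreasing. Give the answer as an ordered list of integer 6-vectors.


Interval decomposition of M: I[1,1], I[1,5], I[2,3], I[3,3]^2, I[6,6].
HN type (ℓ=5): μ^(1)=20; μ^(2)=29/2; μ^(3)=9; μ^(4)=-13; μ^(5)=-68

((0, 0, 0, 0, 1, 0); (0, 1, 1, 0, 0, 0); (0, 1, 3, 1, 0, 0); (2, 0, 0, 0, 0, 0); (0, 0, 0, 0, 0, 1))


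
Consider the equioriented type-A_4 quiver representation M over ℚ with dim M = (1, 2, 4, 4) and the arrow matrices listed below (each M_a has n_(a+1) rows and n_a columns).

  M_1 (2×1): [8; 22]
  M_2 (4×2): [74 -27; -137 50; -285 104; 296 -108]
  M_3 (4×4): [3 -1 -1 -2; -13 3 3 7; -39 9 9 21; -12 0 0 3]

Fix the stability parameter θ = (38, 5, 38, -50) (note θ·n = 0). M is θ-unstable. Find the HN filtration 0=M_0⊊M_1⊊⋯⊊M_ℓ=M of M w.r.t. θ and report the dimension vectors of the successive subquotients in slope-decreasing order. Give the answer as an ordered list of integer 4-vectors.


Barcode: M ≅ I[1,4], I[2,3], I[3,3], I[3,4], I[4,4]^2. HN layers by μ_θ (5 steps, strictly decreasing):
  μ^(1)=38; μ^(2)=31/4; μ^(3)=5; μ^(4)=-6; μ^(5)=-50

((0, 0, 2, 0); (1, 1, 1, 1); (0, 1, 0, 0); (0, 0, 1, 1); (0, 0, 0, 2))


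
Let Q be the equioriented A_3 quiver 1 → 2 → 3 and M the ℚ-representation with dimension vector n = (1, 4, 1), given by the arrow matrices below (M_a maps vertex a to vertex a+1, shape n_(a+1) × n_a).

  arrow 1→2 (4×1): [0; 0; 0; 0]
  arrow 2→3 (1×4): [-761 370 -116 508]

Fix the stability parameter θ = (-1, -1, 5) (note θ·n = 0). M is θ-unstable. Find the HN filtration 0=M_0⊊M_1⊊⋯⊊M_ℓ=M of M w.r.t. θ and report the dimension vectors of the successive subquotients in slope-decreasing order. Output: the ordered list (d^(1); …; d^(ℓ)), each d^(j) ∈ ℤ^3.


Via rank(M_{q-1}∘⋯∘M_p): M ≅ I[1,1], I[2,2]^3, I[2,3].
μ_θ-semistable layers: μ^(1)=5; μ^(2)=-1

((0, 0, 1); (1, 4, 0))


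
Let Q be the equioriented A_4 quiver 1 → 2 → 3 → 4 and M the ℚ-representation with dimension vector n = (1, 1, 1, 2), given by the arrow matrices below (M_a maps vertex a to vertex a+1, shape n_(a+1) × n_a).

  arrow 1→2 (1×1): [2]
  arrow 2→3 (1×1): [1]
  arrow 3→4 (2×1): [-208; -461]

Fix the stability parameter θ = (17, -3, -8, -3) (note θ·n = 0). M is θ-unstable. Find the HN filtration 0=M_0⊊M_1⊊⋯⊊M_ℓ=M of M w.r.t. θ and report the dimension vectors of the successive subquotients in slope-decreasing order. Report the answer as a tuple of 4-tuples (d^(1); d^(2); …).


Via rank(M_{q-1}∘⋯∘M_p): M ≅ I[1,4], I[4,4].
μ_θ-semistable layers: μ^(1)=3/4; μ^(2)=-3

((1, 1, 1, 1); (0, 0, 0, 1))


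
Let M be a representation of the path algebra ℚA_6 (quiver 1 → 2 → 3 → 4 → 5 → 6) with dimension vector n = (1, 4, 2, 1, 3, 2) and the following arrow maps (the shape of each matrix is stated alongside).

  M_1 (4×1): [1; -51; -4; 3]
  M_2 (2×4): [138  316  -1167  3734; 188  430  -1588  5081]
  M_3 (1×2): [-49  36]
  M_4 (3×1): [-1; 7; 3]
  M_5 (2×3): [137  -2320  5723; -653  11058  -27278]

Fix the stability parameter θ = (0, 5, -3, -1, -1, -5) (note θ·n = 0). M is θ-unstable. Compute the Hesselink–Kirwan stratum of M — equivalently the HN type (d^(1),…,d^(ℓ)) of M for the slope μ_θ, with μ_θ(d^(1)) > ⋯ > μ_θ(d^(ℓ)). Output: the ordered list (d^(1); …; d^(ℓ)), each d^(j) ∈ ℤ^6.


Interval decomposition of M: I[1,3], I[2,2]^2, I[2,6], I[5,5], I[5,6].
HN type (ℓ=5): μ^(1)=5; μ^(2)=1; μ^(3)=0; μ^(4)=-1; μ^(5)=-3

((0, 2, 0, 0, 0, 0); (0, 1, 1, 0, 0, 0); (1, 0, 0, 0, 0, 0); (0, 1, 1, 1, 2, 1); (0, 0, 0, 0, 1, 1))


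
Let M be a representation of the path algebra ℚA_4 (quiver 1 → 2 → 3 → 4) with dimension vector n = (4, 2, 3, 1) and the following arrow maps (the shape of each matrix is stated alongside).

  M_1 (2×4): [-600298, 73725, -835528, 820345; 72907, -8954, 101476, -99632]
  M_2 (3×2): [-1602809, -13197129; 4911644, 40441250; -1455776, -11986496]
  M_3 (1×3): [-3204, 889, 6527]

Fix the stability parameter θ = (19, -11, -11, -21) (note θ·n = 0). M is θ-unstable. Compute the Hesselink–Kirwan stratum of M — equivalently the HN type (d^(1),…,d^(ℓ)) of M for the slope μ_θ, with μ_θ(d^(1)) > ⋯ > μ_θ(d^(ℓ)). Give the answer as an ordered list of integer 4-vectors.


Interval decomposition of M: I[1,1]^2, I[1,3], I[1,4], I[3,3].
HN type (ℓ=4): μ^(1)=19; μ^(2)=-1; μ^(3)=-6; μ^(4)=-11

((2, 0, 0, 0); (1, 1, 1, 0); (1, 1, 1, 1); (0, 0, 1, 0))


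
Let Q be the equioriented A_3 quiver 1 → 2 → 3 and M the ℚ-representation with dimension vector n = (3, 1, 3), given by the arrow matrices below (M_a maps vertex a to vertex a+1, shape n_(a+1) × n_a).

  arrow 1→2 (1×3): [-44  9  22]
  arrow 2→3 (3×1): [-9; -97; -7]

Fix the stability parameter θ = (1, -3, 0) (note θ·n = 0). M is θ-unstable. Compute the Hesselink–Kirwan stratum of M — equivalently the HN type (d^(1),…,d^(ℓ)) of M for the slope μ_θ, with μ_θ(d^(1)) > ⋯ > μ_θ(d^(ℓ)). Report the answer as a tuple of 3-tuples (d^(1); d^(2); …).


Via rank(M_{q-1}∘⋯∘M_p): M ≅ I[1,1]^2, I[1,3], I[3,3]^2.
μ_θ-semistable layers: μ^(1)=1; μ^(2)=0; μ^(3)=-1

((2, 0, 0); (0, 0, 3); (1, 1, 0))


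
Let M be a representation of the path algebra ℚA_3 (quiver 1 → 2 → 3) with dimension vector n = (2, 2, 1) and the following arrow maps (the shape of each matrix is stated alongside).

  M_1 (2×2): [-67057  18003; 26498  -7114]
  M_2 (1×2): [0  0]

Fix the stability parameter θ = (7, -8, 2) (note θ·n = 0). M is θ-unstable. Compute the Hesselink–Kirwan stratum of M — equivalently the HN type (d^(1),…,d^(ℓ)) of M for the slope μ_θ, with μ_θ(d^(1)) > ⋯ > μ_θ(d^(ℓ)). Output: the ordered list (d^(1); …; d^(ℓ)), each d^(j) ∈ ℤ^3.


Interval decomposition of M: I[1,2]^2, I[3,3].
HN type (ℓ=2): μ^(1)=2; μ^(2)=-1/2

((0, 0, 1); (2, 2, 0))


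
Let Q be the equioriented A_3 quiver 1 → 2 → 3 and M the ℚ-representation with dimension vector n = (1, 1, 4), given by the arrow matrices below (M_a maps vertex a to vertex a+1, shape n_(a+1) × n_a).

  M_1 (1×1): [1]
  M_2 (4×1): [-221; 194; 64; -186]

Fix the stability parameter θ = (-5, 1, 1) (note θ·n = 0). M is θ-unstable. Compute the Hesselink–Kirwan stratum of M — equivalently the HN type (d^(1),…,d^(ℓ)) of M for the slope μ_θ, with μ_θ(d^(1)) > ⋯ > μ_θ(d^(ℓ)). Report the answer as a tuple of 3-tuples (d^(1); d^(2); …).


Via rank(M_{q-1}∘⋯∘M_p): M ≅ I[1,3], I[3,3]^3.
μ_θ-semistable layers: μ^(1)=1; μ^(2)=-5

((0, 1, 4); (1, 0, 0))


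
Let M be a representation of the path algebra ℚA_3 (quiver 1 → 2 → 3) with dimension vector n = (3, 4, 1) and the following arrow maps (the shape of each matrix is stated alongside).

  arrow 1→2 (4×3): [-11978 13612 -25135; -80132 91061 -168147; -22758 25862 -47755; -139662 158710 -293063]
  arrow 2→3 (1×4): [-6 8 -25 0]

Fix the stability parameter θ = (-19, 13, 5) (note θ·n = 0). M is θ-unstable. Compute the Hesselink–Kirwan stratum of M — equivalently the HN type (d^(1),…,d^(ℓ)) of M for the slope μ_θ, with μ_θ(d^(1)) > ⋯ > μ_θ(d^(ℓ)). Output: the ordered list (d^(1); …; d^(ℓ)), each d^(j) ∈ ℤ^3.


Interval decomposition of M: I[1,1], I[1,2], I[1,3], I[2,2]^2.
HN type (ℓ=3): μ^(1)=13; μ^(2)=9; μ^(3)=-19

((0, 3, 0); (0, 1, 1); (3, 0, 0))


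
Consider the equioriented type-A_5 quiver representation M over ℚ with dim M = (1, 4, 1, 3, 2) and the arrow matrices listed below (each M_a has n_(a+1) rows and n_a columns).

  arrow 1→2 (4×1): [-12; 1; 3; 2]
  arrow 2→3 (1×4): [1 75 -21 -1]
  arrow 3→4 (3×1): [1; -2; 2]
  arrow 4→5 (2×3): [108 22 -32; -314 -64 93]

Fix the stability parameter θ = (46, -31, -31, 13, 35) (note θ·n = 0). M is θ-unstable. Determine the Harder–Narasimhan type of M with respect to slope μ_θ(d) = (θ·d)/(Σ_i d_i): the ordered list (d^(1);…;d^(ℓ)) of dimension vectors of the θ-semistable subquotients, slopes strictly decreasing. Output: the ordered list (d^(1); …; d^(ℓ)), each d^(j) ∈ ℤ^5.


Via rank(M_{q-1}∘⋯∘M_p): M ≅ I[1,4], I[2,2]^3, I[4,5]^2.
μ_θ-semistable layers: μ^(1)=35; μ^(2)=13; μ^(3)=-16/3; μ^(4)=-31

((0, 0, 0, 0, 2); (0, 0, 0, 3, 0); (1, 1, 1, 0, 0); (0, 3, 0, 0, 0))


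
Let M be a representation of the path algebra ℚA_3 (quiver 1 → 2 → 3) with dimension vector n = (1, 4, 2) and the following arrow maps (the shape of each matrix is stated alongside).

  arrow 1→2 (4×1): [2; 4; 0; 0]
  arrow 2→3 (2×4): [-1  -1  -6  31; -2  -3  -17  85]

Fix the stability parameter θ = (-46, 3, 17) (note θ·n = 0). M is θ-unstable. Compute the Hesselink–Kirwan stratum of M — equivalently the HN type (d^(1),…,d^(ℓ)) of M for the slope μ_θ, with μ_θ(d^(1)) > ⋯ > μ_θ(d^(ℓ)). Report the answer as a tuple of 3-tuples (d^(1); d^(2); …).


Barcode: M ≅ I[1,3], I[2,2]^2, I[2,3]. HN layers by μ_θ (3 steps, strictly decreasing):
  μ^(1)=17; μ^(2)=3; μ^(3)=-46

((0, 0, 2); (0, 4, 0); (1, 0, 0))


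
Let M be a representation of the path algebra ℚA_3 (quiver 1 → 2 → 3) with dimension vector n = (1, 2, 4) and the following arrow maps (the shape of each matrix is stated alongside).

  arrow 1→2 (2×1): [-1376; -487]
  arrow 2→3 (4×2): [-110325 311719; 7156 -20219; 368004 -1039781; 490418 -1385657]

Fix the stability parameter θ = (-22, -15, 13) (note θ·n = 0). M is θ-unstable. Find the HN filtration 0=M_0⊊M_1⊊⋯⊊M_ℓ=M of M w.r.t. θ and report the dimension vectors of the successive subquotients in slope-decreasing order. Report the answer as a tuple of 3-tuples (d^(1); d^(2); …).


Interval decomposition of M: I[1,3], I[2,3], I[3,3]^2.
HN type (ℓ=3): μ^(1)=13; μ^(2)=-15; μ^(3)=-22

((0, 0, 4); (0, 2, 0); (1, 0, 0))


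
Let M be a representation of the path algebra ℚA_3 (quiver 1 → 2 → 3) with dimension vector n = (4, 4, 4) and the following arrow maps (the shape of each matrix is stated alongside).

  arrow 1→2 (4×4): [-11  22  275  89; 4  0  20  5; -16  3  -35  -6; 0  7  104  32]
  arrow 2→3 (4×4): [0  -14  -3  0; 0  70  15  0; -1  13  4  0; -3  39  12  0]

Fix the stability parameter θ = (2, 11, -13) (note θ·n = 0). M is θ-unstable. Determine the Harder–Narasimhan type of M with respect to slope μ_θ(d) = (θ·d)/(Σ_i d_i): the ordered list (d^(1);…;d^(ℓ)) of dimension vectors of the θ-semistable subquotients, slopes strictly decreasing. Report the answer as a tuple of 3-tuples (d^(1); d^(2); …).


Interval decomposition of M: I[1,2]^2, I[1,3]^2, I[3,3]^2.
HN type (ℓ=4): μ^(1)=11; μ^(2)=2; μ^(3)=0; μ^(4)=-13

((0, 2, 0); (2, 0, 0); (2, 2, 2); (0, 0, 2))


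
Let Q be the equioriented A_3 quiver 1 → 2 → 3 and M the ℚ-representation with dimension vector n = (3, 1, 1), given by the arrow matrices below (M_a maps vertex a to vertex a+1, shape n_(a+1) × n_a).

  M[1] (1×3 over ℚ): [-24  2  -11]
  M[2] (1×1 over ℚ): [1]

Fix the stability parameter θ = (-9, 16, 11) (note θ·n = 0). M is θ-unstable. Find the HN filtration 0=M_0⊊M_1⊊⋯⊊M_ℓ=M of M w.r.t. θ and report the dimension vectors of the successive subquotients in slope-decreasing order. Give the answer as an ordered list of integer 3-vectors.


Barcode: M ≅ I[1,1]^2, I[1,3]. HN layers by μ_θ (2 steps, strictly decreasing):
  μ^(1)=27/2; μ^(2)=-9

((0, 1, 1); (3, 0, 0))


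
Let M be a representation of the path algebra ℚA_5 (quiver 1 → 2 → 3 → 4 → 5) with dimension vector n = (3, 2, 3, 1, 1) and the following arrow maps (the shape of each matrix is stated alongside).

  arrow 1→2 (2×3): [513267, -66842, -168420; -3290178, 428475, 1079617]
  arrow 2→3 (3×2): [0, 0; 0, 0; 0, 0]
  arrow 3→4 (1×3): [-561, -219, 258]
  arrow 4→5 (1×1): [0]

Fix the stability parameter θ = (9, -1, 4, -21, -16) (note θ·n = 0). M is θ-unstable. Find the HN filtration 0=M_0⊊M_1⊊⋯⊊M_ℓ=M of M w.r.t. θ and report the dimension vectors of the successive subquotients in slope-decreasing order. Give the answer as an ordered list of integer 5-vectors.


Interval decomposition of M: I[1,1], I[1,2]^2, I[3,3]^2, I[3,4], I[5,5].
HN type (ℓ=4): μ^(1)=9; μ^(2)=4; μ^(3)=-17/2; μ^(4)=-16

((1, 0, 0, 0, 0); (2, 2, 2, 0, 0); (0, 0, 1, 1, 0); (0, 0, 0, 0, 1))


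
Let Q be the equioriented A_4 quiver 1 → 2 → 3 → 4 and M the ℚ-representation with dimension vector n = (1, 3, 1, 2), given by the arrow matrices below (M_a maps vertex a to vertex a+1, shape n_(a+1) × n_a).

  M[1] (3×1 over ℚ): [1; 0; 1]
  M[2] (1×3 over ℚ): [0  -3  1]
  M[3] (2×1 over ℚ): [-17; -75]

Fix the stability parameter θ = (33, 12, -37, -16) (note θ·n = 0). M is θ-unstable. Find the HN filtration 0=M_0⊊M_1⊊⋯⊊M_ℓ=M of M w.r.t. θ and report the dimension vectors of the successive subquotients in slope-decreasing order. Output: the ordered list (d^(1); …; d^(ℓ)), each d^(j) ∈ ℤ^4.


Via rank(M_{q-1}∘⋯∘M_p): M ≅ I[1,4], I[2,2]^2, I[4,4].
μ_θ-semistable layers: μ^(1)=12; μ^(2)=-2; μ^(3)=-16

((0, 2, 0, 0); (1, 1, 1, 1); (0, 0, 0, 1))


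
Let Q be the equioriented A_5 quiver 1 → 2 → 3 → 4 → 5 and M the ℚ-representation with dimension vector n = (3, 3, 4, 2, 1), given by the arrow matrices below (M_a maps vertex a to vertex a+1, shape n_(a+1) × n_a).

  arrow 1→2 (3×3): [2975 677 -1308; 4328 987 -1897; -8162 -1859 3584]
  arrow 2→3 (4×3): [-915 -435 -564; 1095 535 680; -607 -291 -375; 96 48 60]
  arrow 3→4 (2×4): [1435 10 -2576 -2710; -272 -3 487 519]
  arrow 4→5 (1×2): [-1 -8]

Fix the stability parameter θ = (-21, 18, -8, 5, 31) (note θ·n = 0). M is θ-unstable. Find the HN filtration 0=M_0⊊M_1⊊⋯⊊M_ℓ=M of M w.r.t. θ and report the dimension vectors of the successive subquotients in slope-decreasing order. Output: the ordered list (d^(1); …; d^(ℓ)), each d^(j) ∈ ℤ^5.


Barcode: M ≅ I[1,2], I[1,4], I[1,5], I[3,3]^2. HN layers by μ_θ (5 steps, strictly decreasing):
  μ^(1)=31; μ^(2)=18; μ^(3)=5; μ^(4)=-8; μ^(5)=-21

((0, 0, 0, 0, 1); (0, 1, 0, 0, 0); (0, 2, 2, 2, 0); (0, 0, 2, 0, 0); (3, 0, 0, 0, 0))


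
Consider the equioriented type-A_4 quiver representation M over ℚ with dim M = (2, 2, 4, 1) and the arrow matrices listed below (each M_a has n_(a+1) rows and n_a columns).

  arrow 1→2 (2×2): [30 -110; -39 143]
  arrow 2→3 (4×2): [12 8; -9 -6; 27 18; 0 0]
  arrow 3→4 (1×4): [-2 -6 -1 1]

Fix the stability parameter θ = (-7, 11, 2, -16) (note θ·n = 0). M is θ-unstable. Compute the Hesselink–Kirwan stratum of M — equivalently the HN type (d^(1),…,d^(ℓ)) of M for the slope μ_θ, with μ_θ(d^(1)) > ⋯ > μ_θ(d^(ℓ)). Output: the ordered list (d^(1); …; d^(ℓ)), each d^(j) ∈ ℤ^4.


Barcode: M ≅ I[1,1], I[1,4], I[2,2], I[3,3]^3. HN layers by μ_θ (4 steps, strictly decreasing):
  μ^(1)=11; μ^(2)=2; μ^(3)=-1; μ^(4)=-7

((0, 1, 0, 0); (0, 0, 3, 0); (0, 1, 1, 1); (2, 0, 0, 0))


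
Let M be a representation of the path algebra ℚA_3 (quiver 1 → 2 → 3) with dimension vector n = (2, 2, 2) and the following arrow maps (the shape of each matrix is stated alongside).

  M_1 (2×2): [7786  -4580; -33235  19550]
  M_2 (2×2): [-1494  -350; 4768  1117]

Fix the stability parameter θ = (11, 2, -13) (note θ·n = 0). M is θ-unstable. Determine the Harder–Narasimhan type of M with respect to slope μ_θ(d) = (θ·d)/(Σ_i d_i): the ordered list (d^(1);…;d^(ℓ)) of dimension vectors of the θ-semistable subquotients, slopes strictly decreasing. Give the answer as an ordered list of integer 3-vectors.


Barcode: M ≅ I[1,1], I[1,3], I[2,3]. HN layers by μ_θ (3 steps, strictly decreasing):
  μ^(1)=11; μ^(2)=0; μ^(3)=-11/2

((1, 0, 0); (1, 1, 1); (0, 1, 1))


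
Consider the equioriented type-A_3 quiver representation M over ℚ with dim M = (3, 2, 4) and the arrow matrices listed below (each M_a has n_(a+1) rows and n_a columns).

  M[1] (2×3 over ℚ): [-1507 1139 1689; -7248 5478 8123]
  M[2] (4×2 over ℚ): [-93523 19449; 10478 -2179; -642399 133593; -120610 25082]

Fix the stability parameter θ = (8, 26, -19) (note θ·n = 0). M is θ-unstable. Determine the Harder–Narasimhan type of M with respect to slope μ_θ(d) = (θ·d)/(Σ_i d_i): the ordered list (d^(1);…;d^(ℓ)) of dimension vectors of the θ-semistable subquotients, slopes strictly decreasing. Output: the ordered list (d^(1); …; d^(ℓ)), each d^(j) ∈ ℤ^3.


Barcode: M ≅ I[1,1], I[1,3]^2, I[3,3]^2. HN layers by μ_θ (3 steps, strictly decreasing):
  μ^(1)=8; μ^(2)=5; μ^(3)=-19

((1, 0, 0); (2, 2, 2); (0, 0, 2))


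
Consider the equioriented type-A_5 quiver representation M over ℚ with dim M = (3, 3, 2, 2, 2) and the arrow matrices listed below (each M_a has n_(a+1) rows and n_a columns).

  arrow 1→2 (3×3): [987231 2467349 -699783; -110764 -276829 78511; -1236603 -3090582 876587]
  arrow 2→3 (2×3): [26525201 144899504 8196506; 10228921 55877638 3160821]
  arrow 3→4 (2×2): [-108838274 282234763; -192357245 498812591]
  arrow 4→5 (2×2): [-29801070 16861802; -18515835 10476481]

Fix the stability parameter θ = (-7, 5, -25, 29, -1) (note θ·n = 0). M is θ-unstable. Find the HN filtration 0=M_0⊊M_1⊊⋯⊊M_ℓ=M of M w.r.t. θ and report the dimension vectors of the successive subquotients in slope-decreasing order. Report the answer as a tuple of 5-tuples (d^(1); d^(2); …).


Via rank(M_{q-1}∘⋯∘M_p): M ≅ I[1,2], I[1,4], I[1,5], I[5,5].
μ_θ-semistable layers: μ^(1)=29; μ^(2)=14; μ^(3)=5; μ^(4)=-1; μ^(5)=-7; μ^(6)=-9

((0, 0, 0, 1, 0); (0, 0, 0, 1, 1); (0, 1, 0, 0, 0); (0, 0, 0, 0, 1); (1, 0, 0, 0, 0); (2, 2, 2, 0, 0))


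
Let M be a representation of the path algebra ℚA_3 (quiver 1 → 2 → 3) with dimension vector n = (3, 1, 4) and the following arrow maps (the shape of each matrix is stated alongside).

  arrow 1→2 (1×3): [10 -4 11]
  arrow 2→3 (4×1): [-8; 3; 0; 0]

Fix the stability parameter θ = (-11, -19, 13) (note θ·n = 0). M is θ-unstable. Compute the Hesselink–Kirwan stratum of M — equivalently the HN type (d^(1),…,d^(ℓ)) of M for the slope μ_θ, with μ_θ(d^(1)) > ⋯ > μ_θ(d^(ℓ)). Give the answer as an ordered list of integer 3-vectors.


Via rank(M_{q-1}∘⋯∘M_p): M ≅ I[1,1]^2, I[1,3], I[3,3]^3.
μ_θ-semistable layers: μ^(1)=13; μ^(2)=-11; μ^(3)=-15

((0, 0, 4); (2, 0, 0); (1, 1, 0))


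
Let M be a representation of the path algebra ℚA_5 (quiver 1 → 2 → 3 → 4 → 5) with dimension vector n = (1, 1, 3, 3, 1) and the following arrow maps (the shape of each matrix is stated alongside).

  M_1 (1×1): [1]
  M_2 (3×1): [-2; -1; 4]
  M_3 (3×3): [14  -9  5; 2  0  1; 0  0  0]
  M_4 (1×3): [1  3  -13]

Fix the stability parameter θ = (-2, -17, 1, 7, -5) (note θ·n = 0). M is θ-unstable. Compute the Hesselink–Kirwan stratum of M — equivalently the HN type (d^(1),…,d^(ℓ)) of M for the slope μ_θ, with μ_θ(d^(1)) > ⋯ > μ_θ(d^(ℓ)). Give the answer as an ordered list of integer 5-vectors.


Interval decomposition of M: I[1,5], I[3,3], I[3,4], I[4,4].
HN type (ℓ=3): μ^(1)=7; μ^(2)=1; μ^(3)=-19/2

((0, 0, 0, 2, 0); (0, 0, 3, 1, 1); (1, 1, 0, 0, 0))


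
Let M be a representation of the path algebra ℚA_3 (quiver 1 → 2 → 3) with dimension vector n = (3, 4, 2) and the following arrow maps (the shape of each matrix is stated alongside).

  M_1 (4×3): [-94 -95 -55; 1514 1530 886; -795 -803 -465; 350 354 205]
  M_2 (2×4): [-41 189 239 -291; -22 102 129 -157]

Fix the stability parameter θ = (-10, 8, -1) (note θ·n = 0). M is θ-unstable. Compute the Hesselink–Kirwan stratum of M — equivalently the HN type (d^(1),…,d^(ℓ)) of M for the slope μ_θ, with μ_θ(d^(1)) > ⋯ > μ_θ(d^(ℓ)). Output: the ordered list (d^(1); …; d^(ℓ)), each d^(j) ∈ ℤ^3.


Interval decomposition of M: I[1,2], I[1,3]^2, I[2,2].
HN type (ℓ=3): μ^(1)=8; μ^(2)=7/2; μ^(3)=-10

((0, 2, 0); (0, 2, 2); (3, 0, 0))


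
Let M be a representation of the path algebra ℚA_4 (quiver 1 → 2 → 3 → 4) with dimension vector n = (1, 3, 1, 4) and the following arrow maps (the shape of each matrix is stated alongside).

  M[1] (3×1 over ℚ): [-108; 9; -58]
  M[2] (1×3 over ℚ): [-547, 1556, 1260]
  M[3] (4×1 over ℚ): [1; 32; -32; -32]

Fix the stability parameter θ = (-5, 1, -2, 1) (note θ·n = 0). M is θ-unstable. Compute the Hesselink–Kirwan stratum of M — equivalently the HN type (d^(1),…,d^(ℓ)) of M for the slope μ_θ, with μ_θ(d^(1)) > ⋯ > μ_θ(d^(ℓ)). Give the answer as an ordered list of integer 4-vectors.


Interval decomposition of M: I[1,2], I[2,2], I[2,4], I[4,4]^3.
HN type (ℓ=3): μ^(1)=1; μ^(2)=-1/2; μ^(3)=-5

((0, 2, 0, 4); (0, 1, 1, 0); (1, 0, 0, 0))


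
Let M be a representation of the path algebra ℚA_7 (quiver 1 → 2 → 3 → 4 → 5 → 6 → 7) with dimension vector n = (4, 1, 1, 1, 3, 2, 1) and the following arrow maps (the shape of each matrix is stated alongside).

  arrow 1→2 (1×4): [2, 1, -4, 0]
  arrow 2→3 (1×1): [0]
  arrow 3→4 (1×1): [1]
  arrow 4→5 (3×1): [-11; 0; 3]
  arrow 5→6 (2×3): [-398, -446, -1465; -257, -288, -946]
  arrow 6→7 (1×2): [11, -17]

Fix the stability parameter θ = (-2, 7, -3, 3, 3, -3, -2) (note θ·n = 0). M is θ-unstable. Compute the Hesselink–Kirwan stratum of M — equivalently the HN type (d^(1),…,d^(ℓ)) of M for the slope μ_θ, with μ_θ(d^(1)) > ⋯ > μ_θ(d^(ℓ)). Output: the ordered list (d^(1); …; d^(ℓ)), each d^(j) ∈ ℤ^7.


Barcode: M ≅ I[1,1]^3, I[1,2], I[3,6], I[5,5], I[5,7]. HN layers by μ_θ (6 steps, strictly decreasing):
  μ^(1)=7; μ^(2)=3; μ^(3)=1; μ^(4)=-2/3; μ^(5)=-2; μ^(6)=-3

((0, 1, 0, 0, 0, 0, 0); (0, 0, 0, 0, 1, 0, 0); (0, 0, 0, 1, 1, 1, 0); (0, 0, 0, 0, 1, 1, 1); (4, 0, 0, 0, 0, 0, 0); (0, 0, 1, 0, 0, 0, 0))


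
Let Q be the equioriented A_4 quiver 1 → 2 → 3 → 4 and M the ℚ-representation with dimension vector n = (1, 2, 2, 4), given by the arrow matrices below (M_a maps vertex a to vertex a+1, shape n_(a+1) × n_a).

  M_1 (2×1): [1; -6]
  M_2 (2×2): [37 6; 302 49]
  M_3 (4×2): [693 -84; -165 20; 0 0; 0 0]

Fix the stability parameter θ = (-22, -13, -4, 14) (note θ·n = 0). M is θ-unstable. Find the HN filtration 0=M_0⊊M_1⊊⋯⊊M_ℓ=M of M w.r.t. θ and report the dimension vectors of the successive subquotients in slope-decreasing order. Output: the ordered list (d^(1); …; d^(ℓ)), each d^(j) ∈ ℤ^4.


Barcode: M ≅ I[1,4], I[2,3], I[4,4]^3. HN layers by μ_θ (4 steps, strictly decreasing):
  μ^(1)=14; μ^(2)=-4; μ^(3)=-13; μ^(4)=-22

((0, 0, 0, 4); (0, 0, 2, 0); (0, 2, 0, 0); (1, 0, 0, 0))


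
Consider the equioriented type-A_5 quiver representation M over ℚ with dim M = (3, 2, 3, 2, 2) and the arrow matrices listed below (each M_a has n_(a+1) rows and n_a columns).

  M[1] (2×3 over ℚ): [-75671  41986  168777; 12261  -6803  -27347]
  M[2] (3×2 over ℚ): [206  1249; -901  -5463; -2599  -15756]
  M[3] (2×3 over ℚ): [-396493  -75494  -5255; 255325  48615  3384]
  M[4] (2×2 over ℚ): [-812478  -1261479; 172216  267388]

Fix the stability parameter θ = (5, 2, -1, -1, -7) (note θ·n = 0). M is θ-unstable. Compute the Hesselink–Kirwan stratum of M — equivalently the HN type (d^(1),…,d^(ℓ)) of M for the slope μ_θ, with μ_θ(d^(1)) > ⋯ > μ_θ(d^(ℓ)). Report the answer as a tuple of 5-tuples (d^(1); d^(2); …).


Barcode: M ≅ I[1,1], I[1,4], I[1,5], I[3,3], I[5,5]. HN layers by μ_θ (5 steps, strictly decreasing):
  μ^(1)=5; μ^(2)=5/4; μ^(3)=-2/5; μ^(4)=-1; μ^(5)=-7

((1, 0, 0, 0, 0); (1, 1, 1, 1, 0); (1, 1, 1, 1, 1); (0, 0, 1, 0, 0); (0, 0, 0, 0, 1))


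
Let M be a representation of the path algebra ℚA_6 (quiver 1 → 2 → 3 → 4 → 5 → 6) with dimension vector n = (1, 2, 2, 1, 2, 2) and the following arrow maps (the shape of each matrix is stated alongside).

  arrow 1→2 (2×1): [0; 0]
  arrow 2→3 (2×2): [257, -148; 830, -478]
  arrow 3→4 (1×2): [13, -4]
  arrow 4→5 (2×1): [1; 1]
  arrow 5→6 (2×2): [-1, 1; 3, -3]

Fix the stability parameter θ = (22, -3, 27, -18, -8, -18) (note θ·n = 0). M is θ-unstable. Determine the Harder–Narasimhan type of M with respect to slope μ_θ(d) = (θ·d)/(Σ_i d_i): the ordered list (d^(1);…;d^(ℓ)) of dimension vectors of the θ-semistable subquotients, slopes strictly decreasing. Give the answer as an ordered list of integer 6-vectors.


Barcode: M ≅ I[1,1], I[2,3], I[2,5], I[5,6], I[6,6]. HN layers by μ_θ (6 steps, strictly decreasing):
  μ^(1)=27; μ^(2)=22; μ^(3)=1/3; μ^(4)=-3; μ^(5)=-13; μ^(6)=-18

((0, 0, 1, 0, 0, 0); (1, 0, 0, 0, 0, 0); (0, 0, 1, 1, 1, 0); (0, 2, 0, 0, 0, 0); (0, 0, 0, 0, 1, 1); (0, 0, 0, 0, 0, 1))


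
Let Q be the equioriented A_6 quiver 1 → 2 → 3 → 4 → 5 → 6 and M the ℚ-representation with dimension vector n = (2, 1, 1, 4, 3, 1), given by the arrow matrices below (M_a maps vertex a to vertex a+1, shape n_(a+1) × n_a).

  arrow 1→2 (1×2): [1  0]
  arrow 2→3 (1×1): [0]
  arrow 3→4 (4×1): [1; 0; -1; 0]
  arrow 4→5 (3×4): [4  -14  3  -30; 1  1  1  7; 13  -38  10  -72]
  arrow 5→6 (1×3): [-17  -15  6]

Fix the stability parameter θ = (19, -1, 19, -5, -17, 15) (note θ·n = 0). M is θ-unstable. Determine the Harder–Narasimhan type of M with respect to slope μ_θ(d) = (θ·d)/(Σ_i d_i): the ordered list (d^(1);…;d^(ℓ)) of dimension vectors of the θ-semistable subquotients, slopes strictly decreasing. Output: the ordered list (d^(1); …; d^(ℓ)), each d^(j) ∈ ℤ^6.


Via rank(M_{q-1}∘⋯∘M_p): M ≅ I[1,1], I[1,2], I[3,6], I[4,4], I[4,5]^2.
μ_θ-semistable layers: μ^(1)=19; μ^(2)=15; μ^(3)=9; μ^(4)=-1; μ^(5)=-5; μ^(6)=-11

((1, 0, 0, 0, 0, 0); (0, 0, 0, 0, 0, 1); (1, 1, 0, 0, 0, 0); (0, 0, 1, 1, 1, 0); (0, 0, 0, 1, 0, 0); (0, 0, 0, 2, 2, 0))


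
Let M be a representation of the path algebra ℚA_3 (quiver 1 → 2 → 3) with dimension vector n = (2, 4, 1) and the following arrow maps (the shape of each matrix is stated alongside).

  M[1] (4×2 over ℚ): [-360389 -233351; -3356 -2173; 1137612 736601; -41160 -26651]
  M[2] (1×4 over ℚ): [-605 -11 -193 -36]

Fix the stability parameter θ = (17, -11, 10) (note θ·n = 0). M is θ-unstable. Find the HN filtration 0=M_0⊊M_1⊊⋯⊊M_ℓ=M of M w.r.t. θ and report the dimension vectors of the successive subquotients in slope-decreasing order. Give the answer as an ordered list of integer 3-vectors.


Barcode: M ≅ I[1,2], I[1,3], I[2,2]^2. HN layers by μ_θ (3 steps, strictly decreasing):
  μ^(1)=10; μ^(2)=3; μ^(3)=-11

((0, 0, 1); (2, 2, 0); (0, 2, 0))


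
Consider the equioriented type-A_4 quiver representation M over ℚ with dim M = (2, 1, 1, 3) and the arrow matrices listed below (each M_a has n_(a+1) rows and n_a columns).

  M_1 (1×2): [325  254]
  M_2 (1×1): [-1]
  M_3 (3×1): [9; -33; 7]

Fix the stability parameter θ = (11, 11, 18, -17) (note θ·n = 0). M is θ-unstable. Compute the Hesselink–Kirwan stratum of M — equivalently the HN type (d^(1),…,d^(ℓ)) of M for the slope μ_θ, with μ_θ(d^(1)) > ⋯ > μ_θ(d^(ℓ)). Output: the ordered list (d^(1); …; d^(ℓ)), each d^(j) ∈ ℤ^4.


Via rank(M_{q-1}∘⋯∘M_p): M ≅ I[1,1], I[1,4], I[4,4]^2.
μ_θ-semistable layers: μ^(1)=11; μ^(2)=23/4; μ^(3)=-17

((1, 0, 0, 0); (1, 1, 1, 1); (0, 0, 0, 2))


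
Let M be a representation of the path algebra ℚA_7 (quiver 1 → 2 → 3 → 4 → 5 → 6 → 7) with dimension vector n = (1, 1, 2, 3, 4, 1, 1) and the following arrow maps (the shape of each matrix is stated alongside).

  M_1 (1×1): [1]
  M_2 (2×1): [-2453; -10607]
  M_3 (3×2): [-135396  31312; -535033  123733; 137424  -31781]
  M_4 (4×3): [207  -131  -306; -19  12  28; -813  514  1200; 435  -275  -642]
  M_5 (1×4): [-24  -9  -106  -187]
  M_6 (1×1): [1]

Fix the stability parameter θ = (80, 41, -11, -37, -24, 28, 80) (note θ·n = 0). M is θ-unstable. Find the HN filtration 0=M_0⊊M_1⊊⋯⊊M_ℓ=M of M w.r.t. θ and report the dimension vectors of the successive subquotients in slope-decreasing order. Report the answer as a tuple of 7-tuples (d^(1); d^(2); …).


Barcode: M ≅ I[1,4], I[3,7], I[4,5], I[5,5]^2. HN layers by μ_θ (5 steps, strictly decreasing):
  μ^(1)=80; μ^(2)=28; μ^(3)=73/4; μ^(4)=-24; μ^(5)=-37

((0, 0, 0, 0, 0, 0, 1); (0, 0, 0, 0, 0, 1, 0); (1, 1, 1, 1, 0, 0, 0); (0, 0, 1, 1, 4, 0, 0); (0, 0, 0, 1, 0, 0, 0))


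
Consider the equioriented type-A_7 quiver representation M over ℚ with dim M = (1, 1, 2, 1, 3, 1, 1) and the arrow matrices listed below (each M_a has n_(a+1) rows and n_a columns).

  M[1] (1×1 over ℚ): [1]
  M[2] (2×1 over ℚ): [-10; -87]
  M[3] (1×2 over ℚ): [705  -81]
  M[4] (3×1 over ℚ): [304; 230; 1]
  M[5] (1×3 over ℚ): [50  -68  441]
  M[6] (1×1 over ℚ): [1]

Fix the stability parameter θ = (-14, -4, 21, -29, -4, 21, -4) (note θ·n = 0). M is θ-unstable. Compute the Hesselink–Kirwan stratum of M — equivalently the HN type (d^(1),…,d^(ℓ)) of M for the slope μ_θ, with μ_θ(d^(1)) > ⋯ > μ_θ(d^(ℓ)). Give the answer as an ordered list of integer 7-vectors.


Barcode: M ≅ I[1,7], I[3,3], I[5,5]^2. HN layers by μ_θ (4 steps, strictly decreasing):
  μ^(1)=21; μ^(2)=17/2; μ^(3)=-4; μ^(4)=-14

((0, 0, 1, 0, 0, 0, 0); (0, 0, 0, 0, 0, 1, 1); (0, 1, 1, 1, 3, 0, 0); (1, 0, 0, 0, 0, 0, 0))


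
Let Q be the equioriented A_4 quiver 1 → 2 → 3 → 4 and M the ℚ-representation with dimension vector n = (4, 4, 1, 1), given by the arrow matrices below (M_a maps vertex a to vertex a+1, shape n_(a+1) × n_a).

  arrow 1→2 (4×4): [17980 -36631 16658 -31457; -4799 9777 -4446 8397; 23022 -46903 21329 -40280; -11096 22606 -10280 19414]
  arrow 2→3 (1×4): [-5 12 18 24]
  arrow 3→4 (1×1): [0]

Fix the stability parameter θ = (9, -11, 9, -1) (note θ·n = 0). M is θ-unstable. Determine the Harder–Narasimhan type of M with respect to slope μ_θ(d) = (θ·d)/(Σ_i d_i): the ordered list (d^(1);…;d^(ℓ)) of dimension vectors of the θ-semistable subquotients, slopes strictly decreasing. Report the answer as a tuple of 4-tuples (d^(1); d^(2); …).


Interval decomposition of M: I[1,1], I[1,2]^2, I[1,3], I[2,2], I[4,4].
HN type (ℓ=3): μ^(1)=9; μ^(2)=-1; μ^(3)=-11

((1, 0, 1, 0); (3, 3, 0, 1); (0, 1, 0, 0))


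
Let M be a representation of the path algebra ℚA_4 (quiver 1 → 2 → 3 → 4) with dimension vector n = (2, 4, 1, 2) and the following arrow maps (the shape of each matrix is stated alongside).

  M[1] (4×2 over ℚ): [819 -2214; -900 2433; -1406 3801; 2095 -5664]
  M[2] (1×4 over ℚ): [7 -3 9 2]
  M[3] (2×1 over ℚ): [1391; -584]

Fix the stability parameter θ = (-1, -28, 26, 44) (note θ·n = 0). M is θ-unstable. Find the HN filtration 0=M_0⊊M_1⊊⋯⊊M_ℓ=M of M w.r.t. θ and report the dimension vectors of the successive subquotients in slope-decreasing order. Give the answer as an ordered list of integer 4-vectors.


Barcode: M ≅ I[1,2], I[1,4], I[2,2]^2, I[4,4]. HN layers by μ_θ (4 steps, strictly decreasing):
  μ^(1)=44; μ^(2)=26; μ^(3)=-29/2; μ^(4)=-28

((0, 0, 0, 2); (0, 0, 1, 0); (2, 2, 0, 0); (0, 2, 0, 0))


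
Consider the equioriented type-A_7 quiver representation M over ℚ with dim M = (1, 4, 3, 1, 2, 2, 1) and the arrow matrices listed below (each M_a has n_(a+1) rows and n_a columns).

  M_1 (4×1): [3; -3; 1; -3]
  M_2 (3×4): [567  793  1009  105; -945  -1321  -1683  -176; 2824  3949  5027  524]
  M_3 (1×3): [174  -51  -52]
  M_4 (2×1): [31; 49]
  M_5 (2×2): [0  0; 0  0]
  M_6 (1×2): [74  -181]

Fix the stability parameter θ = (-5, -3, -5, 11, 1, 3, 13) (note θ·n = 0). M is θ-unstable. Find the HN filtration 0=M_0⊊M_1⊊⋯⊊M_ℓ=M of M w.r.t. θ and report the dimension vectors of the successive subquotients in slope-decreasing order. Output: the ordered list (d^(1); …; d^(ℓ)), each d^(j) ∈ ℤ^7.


Interval decomposition of M: I[1,5], I[2,2], I[2,3]^2, I[5,5], I[6,6], I[6,7].
HN type (ℓ=7): μ^(1)=13; μ^(2)=6; μ^(3)=3; μ^(4)=1; μ^(5)=-3; μ^(6)=-4; μ^(7)=-5

((0, 0, 0, 0, 0, 0, 1); (0, 0, 0, 1, 1, 0, 0); (0, 0, 0, 0, 0, 2, 0); (0, 0, 0, 0, 1, 0, 0); (0, 1, 0, 0, 0, 0, 0); (0, 3, 3, 0, 0, 0, 0); (1, 0, 0, 0, 0, 0, 0))


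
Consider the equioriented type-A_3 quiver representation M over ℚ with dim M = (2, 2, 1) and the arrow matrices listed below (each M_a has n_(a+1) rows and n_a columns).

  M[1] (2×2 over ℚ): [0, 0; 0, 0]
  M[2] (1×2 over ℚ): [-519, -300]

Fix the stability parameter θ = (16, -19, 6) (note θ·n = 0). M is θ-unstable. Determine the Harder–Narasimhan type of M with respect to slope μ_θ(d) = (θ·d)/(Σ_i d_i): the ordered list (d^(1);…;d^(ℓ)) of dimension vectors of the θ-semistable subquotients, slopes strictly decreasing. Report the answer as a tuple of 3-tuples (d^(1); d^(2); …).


Barcode: M ≅ I[1,1]^2, I[2,2], I[2,3]. HN layers by μ_θ (3 steps, strictly decreasing):
  μ^(1)=16; μ^(2)=6; μ^(3)=-19

((2, 0, 0); (0, 0, 1); (0, 2, 0))


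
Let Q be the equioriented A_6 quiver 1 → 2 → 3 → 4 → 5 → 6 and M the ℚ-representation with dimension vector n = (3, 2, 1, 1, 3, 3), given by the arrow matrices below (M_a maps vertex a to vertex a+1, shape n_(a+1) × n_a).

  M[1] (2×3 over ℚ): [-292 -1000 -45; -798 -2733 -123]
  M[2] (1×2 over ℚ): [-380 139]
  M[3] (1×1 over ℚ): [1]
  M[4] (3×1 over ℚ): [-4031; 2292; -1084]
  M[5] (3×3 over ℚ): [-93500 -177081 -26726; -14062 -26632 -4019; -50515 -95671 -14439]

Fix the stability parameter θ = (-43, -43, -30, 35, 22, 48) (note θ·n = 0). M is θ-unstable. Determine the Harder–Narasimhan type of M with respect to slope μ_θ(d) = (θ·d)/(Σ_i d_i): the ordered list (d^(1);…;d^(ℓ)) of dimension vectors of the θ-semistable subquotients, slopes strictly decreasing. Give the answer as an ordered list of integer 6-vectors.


Via rank(M_{q-1}∘⋯∘M_p): M ≅ I[1,1], I[1,2], I[1,6], I[5,6]^2.
μ_θ-semistable layers: μ^(1)=48; μ^(2)=57/2; μ^(3)=22; μ^(4)=-30; μ^(5)=-43

((0, 0, 0, 0, 0, 3); (0, 0, 0, 1, 1, 0); (0, 0, 0, 0, 2, 0); (0, 0, 1, 0, 0, 0); (3, 2, 0, 0, 0, 0))


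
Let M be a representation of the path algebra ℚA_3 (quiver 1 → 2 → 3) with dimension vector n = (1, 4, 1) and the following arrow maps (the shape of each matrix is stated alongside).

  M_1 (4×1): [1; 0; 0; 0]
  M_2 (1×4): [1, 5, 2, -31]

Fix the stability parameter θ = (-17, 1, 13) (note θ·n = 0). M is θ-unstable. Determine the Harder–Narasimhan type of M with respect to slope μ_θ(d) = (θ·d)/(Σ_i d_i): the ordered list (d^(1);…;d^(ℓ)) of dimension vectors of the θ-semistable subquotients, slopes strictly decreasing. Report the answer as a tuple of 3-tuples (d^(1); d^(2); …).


Via rank(M_{q-1}∘⋯∘M_p): M ≅ I[1,3], I[2,2]^3.
μ_θ-semistable layers: μ^(1)=13; μ^(2)=1; μ^(3)=-17

((0, 0, 1); (0, 4, 0); (1, 0, 0))


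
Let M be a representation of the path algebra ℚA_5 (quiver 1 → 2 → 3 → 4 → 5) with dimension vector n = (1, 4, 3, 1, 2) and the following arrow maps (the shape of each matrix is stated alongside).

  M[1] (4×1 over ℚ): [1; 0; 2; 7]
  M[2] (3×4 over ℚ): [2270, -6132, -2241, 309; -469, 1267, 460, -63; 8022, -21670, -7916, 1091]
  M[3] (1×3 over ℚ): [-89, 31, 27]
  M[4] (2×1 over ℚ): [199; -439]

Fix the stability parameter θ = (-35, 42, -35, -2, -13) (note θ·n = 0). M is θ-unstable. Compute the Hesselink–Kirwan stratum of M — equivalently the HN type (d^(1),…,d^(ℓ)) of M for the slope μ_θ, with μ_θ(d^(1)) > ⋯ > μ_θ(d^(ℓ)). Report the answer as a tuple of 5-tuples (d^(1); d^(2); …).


Via rank(M_{q-1}∘⋯∘M_p): M ≅ I[1,3], I[2,2], I[2,3], I[2,5], I[5,5].
μ_θ-semistable layers: μ^(1)=42; μ^(2)=7/2; μ^(3)=-2; μ^(4)=-13; μ^(5)=-35

((0, 1, 0, 0, 0); (0, 2, 2, 0, 0); (0, 1, 1, 1, 1); (0, 0, 0, 0, 1); (1, 0, 0, 0, 0))


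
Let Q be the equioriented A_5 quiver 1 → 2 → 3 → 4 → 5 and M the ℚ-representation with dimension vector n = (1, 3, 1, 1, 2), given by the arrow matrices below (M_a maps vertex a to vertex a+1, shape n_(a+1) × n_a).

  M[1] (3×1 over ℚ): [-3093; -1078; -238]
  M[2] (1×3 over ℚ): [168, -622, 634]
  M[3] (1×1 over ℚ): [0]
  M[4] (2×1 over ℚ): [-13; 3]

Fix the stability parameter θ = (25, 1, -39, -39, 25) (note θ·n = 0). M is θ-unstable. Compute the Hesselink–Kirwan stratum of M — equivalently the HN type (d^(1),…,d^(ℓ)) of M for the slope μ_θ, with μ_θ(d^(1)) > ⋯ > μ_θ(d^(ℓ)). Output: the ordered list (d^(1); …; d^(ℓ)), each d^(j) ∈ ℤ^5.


Via rank(M_{q-1}∘⋯∘M_p): M ≅ I[1,2], I[2,2], I[2,3], I[4,5], I[5,5].
μ_θ-semistable layers: μ^(1)=25; μ^(2)=13; μ^(3)=1; μ^(4)=-19; μ^(5)=-39

((0, 0, 0, 0, 2); (1, 1, 0, 0, 0); (0, 1, 0, 0, 0); (0, 1, 1, 0, 0); (0, 0, 0, 1, 0))


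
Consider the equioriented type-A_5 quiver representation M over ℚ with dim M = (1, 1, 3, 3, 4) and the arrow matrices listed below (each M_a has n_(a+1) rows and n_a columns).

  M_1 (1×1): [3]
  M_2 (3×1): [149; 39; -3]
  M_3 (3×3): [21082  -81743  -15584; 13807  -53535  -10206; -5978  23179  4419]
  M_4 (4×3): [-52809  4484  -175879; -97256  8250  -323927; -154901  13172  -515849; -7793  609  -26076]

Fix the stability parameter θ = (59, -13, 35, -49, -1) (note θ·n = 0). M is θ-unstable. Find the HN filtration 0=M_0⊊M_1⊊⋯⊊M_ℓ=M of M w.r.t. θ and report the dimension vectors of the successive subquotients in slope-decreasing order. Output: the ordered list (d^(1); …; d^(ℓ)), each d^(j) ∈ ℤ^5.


Barcode: M ≅ I[1,5], I[3,5]^2, I[5,5]. HN layers by μ_θ (3 steps, strictly decreasing):
  μ^(1)=31/5; μ^(2)=-1; μ^(3)=-7

((1, 1, 1, 1, 1); (0, 0, 0, 0, 3); (0, 0, 2, 2, 0))
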